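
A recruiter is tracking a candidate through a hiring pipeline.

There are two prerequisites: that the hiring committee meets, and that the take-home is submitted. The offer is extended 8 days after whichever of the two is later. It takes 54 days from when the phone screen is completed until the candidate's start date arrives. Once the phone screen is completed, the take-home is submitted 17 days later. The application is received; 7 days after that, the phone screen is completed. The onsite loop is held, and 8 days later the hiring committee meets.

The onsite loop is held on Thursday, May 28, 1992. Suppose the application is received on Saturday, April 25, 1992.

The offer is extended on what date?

Saturday, June 13, 1992

The onsite loop is held: May 28, 1992.
The hiring committee meets: May 28, 1992 + 8 days = Jun 5, 1992.
The application is received: Apr 25, 1992.
The phone screen is completed: Apr 25, 1992 + 7 days = May 2, 1992.
The take-home is submitted: May 2, 1992 + 17 days = May 19, 1992.
Both prerequisites met — the hiring committee meets (Jun 5, 1992), the take-home is submitted (May 19, 1992); the later is Jun 5, 1992.
The offer is extended: Jun 5, 1992 + 8 days = Jun 13, 1992.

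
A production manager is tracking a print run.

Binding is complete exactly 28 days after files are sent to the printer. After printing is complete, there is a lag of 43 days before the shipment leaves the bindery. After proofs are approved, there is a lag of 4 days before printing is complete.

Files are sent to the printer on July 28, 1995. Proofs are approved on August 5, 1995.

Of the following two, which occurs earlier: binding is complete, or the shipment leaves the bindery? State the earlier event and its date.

Binding is complete — August 25, 1995

Files are sent to the printer: Jul 28, 1995.
Binding is complete: Jul 28, 1995 + 28 days = Aug 25, 1995.
Proofs are approved: Aug 5, 1995.
Printing is complete: Aug 5, 1995 + 4 days = Aug 9, 1995.
The shipment leaves the bindery: Aug 9, 1995 + 43 days = Sep 21, 1995.
Comparing: binding is complete on Aug 25, 1995 vs the shipment leaves the bindery on Sep 21, 1995. Earlier: binding is complete.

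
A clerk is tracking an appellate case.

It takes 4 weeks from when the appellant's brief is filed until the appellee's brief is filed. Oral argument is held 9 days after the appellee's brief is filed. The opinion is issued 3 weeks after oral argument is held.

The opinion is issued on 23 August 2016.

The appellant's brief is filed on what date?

The opinion is issued: Aug 23, 2016.
Oral argument is held: Aug 23, 2016 − 3 weeks = Aug 2, 2016.
The appellee's brief is filed: Aug 2, 2016 − 9 days = Jul 24, 2016.
The appellant's brief is filed: Jul 24, 2016 − 4 weeks = Jun 26, 2016.

26 June 2016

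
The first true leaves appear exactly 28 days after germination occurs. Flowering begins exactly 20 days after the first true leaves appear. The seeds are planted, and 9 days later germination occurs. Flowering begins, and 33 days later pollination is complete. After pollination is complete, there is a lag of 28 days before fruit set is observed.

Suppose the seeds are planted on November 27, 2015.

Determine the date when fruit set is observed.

March 24, 2016

The seeds are planted: Nov 27, 2015.
Germination occurs: Nov 27, 2015 + 9 days = Dec 6, 2015.
The first true leaves appear: Dec 6, 2015 + 28 days = Jan 3, 2016.
Flowering begins: Jan 3, 2016 + 20 days = Jan 23, 2016.
Pollination is complete: Jan 23, 2016 + 33 days = Feb 25, 2016.
Fruit set is observed: Feb 25, 2016 + 28 days = Mar 24, 2016.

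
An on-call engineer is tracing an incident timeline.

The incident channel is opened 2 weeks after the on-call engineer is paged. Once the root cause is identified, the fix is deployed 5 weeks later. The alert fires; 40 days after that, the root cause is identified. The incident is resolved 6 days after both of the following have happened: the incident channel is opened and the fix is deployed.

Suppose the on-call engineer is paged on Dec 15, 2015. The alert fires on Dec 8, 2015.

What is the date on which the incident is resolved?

The on-call engineer is paged: Dec 15, 2015.
The incident channel is opened: Dec 15, 2015 + 2 weeks = Dec 29, 2015.
The alert fires: Dec 8, 2015.
The root cause is identified: Dec 8, 2015 + 40 days = Jan 17, 2016.
The fix is deployed: Jan 17, 2016 + 5 weeks = Feb 21, 2016.
Both prerequisites met — the incident channel is opened (Dec 29, 2015), the fix is deployed (Feb 21, 2016); the later is Feb 21, 2016.
The incident is resolved: Feb 21, 2016 + 6 days = Feb 27, 2016.

Feb 27, 2016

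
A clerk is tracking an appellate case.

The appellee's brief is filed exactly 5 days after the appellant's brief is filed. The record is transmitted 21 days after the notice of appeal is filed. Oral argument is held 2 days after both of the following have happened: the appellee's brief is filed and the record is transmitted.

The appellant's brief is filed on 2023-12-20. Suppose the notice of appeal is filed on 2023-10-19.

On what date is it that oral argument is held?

2023-12-27

The appellant's brief is filed: Dec 20, 2023.
The appellee's brief is filed: Dec 20, 2023 + 5 days = Dec 25, 2023.
The notice of appeal is filed: Oct 19, 2023.
The record is transmitted: Oct 19, 2023 + 21 days = Nov 9, 2023.
Both prerequisites met — the appellee's brief is filed (Dec 25, 2023), the record is transmitted (Nov 9, 2023); the later is Dec 25, 2023.
Oral argument is held: Dec 25, 2023 + 2 days = Dec 27, 2023.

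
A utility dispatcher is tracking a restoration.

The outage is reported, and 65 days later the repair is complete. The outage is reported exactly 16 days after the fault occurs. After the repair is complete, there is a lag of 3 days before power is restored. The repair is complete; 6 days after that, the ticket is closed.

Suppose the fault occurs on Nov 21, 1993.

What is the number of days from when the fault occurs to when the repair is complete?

81 days

Causal path: the fault occurs → the outage is reported → the repair is complete.
Total delay along the path: 16 + 65 = 81 days.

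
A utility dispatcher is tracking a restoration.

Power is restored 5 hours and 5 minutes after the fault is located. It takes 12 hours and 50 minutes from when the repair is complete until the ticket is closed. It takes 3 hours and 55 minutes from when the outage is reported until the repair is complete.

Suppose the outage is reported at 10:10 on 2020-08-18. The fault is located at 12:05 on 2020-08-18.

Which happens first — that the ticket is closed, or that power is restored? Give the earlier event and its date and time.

Power is restored — 17:10 on 2020-08-18

The outage is reported: 10:10 Aug 18, 2020.
The repair is complete: 10:10 Aug 18, 2020 + 3h55m = 14:05 Aug 18, 2020.
The ticket is closed: 14:05 Aug 18, 2020 + 12h50m = 02:55 Aug 19, 2020.
The fault is located: 12:05 Aug 18, 2020.
Power is restored: 12:05 Aug 18, 2020 + 5h05m = 17:10 Aug 18, 2020.
Comparing: the ticket is closed at 02:55 Aug 19, 2020 vs power is restored at 17:10 Aug 18, 2020. Earlier: power is restored.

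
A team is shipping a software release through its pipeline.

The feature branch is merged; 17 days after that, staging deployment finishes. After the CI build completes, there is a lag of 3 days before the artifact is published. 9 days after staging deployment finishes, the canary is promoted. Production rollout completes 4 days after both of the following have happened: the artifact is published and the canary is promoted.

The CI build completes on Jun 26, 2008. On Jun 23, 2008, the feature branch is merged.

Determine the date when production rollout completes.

Jul 23, 2008

The CI build completes: Jun 26, 2008.
The artifact is published: Jun 26, 2008 + 3 days = Jun 29, 2008.
The feature branch is merged: Jun 23, 2008.
Staging deployment finishes: Jun 23, 2008 + 17 days = Jul 10, 2008.
The canary is promoted: Jul 10, 2008 + 9 days = Jul 19, 2008.
Both prerequisites met — the artifact is published (Jun 29, 2008), the canary is promoted (Jul 19, 2008); the later is Jul 19, 2008.
Production rollout completes: Jul 19, 2008 + 4 days = Jul 23, 2008.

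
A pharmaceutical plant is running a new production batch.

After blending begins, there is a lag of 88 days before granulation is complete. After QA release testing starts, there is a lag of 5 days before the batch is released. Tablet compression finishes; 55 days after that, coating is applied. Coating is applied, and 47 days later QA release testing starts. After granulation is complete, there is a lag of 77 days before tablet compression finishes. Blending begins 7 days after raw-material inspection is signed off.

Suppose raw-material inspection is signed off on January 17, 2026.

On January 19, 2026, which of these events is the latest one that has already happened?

Raw-material inspection is signed off: Jan 17, 2026.
Blending begins: Jan 17, 2026 + 7 days = Jan 24, 2026.
Granulation is complete: Jan 24, 2026 + 88 days = Apr 22, 2026.
Tablet compression finishes: Apr 22, 2026 + 77 days = Jul 8, 2026.
Coating is applied: Jul 8, 2026 + 55 days = Sep 1, 2026.
QA release testing starts: Sep 1, 2026 + 47 days = Oct 18, 2026.
The batch is released: Oct 18, 2026 + 5 days = Oct 23, 2026.
Jan 19, 2026 falls between when raw-material inspection is signed off (Jan 17, 2026) and when blending begins (Jan 24, 2026).

Raw-material inspection is signed off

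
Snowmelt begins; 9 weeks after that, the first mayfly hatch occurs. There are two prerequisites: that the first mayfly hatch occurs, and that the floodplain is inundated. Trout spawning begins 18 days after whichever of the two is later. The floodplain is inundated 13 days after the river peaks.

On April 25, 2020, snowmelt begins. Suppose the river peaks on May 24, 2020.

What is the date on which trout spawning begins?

July 15, 2020

Snowmelt begins: Apr 25, 2020.
The first mayfly hatch occurs: Apr 25, 2020 + 9 weeks = Jun 27, 2020.
The river peaks: May 24, 2020.
The floodplain is inundated: May 24, 2020 + 13 days = Jun 6, 2020.
Both prerequisites met — the first mayfly hatch occurs (Jun 27, 2020), the floodplain is inundated (Jun 6, 2020); the later is Jun 27, 2020.
Trout spawning begins: Jun 27, 2020 + 18 days = Jul 15, 2020.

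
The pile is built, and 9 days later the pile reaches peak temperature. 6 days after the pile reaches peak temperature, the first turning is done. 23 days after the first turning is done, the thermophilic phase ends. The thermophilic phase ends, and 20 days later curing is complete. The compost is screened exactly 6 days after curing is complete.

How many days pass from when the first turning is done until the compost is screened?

Causal path: the first turning is done → the thermophilic phase ends → curing is complete → the compost is screened.
Total delay along the path: 23 + 20 + 6 = 49 days.

49 days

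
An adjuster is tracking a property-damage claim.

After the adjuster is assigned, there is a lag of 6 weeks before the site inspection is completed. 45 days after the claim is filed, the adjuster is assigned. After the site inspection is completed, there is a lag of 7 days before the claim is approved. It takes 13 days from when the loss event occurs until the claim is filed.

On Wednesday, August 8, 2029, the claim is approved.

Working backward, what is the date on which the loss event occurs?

Monday, April 23, 2029

The claim is approved: Aug 8, 2029.
The site inspection is completed: Aug 8, 2029 − 7 days = Aug 1, 2029.
The adjuster is assigned: Aug 1, 2029 − 6 weeks = Jun 20, 2029.
The claim is filed: Jun 20, 2029 − 45 days = May 6, 2029.
The loss event occurs: May 6, 2029 − 13 days = Apr 23, 2029.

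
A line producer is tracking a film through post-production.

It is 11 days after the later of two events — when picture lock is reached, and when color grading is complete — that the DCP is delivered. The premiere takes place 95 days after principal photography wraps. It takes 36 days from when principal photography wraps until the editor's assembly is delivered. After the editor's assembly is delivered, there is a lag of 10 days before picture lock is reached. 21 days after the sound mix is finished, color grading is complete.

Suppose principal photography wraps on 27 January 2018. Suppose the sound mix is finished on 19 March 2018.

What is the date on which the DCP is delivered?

20 April 2018

Principal photography wraps: Jan 27, 2018.
The editor's assembly is delivered: Jan 27, 2018 + 36 days = Mar 4, 2018.
Picture lock is reached: Mar 4, 2018 + 10 days = Mar 14, 2018.
The sound mix is finished: Mar 19, 2018.
Color grading is complete: Mar 19, 2018 + 21 days = Apr 9, 2018.
Both prerequisites met — picture lock is reached (Mar 14, 2018), color grading is complete (Apr 9, 2018); the later is Apr 9, 2018.
The DCP is delivered: Apr 9, 2018 + 11 days = Apr 20, 2018.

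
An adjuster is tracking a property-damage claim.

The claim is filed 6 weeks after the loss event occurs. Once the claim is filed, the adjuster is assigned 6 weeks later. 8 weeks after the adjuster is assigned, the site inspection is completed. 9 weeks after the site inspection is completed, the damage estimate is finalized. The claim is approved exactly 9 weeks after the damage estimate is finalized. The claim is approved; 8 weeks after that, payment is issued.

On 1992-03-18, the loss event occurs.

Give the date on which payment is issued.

1993-02-03

The loss event occurs: Mar 18, 1992.
The claim is filed: Mar 18, 1992 + 6 weeks = Apr 29, 1992.
The adjuster is assigned: Apr 29, 1992 + 6 weeks = Jun 10, 1992.
The site inspection is completed: Jun 10, 1992 + 8 weeks = Aug 5, 1992.
The damage estimate is finalized: Aug 5, 1992 + 9 weeks = Oct 7, 1992.
The claim is approved: Oct 7, 1992 + 9 weeks = Dec 9, 1992.
Payment is issued: Dec 9, 1992 + 8 weeks = Feb 3, 1993.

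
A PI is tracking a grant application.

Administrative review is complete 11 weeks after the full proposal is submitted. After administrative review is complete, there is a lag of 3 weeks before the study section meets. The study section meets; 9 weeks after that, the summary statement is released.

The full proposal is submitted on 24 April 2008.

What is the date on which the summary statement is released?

The full proposal is submitted: Apr 24, 2008.
Administrative review is complete: Apr 24, 2008 + 11 weeks = Jul 10, 2008.
The study section meets: Jul 10, 2008 + 3 weeks = Jul 31, 2008.
The summary statement is released: Jul 31, 2008 + 9 weeks = Oct 2, 2008.

2 October 2008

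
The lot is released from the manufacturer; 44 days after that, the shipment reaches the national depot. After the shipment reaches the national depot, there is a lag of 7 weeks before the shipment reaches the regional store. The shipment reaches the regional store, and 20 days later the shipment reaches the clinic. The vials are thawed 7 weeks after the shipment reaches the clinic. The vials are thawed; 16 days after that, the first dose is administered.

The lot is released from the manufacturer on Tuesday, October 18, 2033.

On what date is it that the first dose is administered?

The lot is released from the manufacturer: Oct 18, 2033.
The shipment reaches the national depot: Oct 18, 2033 + 44 days = Dec 1, 2033.
The shipment reaches the regional store: Dec 1, 2033 + 7 weeks = Jan 19, 2034.
The shipment reaches the clinic: Jan 19, 2034 + 20 days = Feb 8, 2034.
The vials are thawed: Feb 8, 2034 + 7 weeks = Mar 29, 2034.
The first dose is administered: Mar 29, 2034 + 16 days = Apr 14, 2034.

Friday, April 14, 2034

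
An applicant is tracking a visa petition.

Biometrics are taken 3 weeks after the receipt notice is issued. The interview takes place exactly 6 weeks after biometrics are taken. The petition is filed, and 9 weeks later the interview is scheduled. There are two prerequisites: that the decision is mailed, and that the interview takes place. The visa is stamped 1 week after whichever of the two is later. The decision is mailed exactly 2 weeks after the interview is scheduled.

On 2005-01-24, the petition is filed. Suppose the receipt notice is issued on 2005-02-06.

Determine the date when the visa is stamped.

2005-04-18

The petition is filed: Jan 24, 2005.
The interview is scheduled: Jan 24, 2005 + 9 weeks = Mar 28, 2005.
The decision is mailed: Mar 28, 2005 + 2 weeks = Apr 11, 2005.
The receipt notice is issued: Feb 6, 2005.
Biometrics are taken: Feb 6, 2005 + 3 weeks = Feb 27, 2005.
The interview takes place: Feb 27, 2005 + 6 weeks = Apr 10, 2005.
Both prerequisites met — the decision is mailed (Apr 11, 2005), the interview takes place (Apr 10, 2005); the later is Apr 11, 2005.
The visa is stamped: Apr 11, 2005 + 1 week = Apr 18, 2005.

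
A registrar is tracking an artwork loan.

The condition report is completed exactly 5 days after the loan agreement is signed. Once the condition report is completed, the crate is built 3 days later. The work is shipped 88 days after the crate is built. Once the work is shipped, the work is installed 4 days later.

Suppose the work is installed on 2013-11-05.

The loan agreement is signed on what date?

The work is installed: Nov 5, 2013.
The work is shipped: Nov 5, 2013 − 4 days = Nov 1, 2013.
The crate is built: Nov 1, 2013 − 88 days = Aug 5, 2013.
The condition report is completed: Aug 5, 2013 − 3 days = Aug 2, 2013.
The loan agreement is signed: Aug 2, 2013 − 5 days = Jul 28, 2013.

2013-07-28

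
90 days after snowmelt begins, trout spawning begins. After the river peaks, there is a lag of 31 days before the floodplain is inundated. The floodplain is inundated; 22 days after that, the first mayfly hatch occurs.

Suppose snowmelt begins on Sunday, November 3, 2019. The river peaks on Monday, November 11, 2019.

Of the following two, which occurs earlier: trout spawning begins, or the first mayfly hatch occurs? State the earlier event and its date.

Snowmelt begins: Nov 3, 2019.
Trout spawning begins: Nov 3, 2019 + 90 days = Feb 1, 2020.
The river peaks: Nov 11, 2019.
The floodplain is inundated: Nov 11, 2019 + 31 days = Dec 12, 2019.
The first mayfly hatch occurs: Dec 12, 2019 + 22 days = Jan 3, 2020.
Comparing: trout spawning begins on Feb 1, 2020 vs the first mayfly hatch occurs on Jan 3, 2020. Earlier: the first mayfly hatch occurs.

The first mayfly hatch occurs — Friday, January 3, 2020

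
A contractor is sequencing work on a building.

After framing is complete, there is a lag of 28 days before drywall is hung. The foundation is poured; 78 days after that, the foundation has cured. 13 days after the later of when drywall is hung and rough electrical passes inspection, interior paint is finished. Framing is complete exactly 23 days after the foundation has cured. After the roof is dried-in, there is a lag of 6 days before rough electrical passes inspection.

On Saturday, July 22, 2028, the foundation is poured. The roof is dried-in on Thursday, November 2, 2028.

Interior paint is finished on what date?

Monday, December 11, 2028

The foundation is poured: Jul 22, 2028.
The foundation has cured: Jul 22, 2028 + 78 days = Oct 8, 2028.
Framing is complete: Oct 8, 2028 + 23 days = Oct 31, 2028.
Drywall is hung: Oct 31, 2028 + 28 days = Nov 28, 2028.
The roof is dried-in: Nov 2, 2028.
Rough electrical passes inspection: Nov 2, 2028 + 6 days = Nov 8, 2028.
Both prerequisites met — drywall is hung (Nov 28, 2028), rough electrical passes inspection (Nov 8, 2028); the later is Nov 28, 2028.
Interior paint is finished: Nov 28, 2028 + 13 days = Dec 11, 2028.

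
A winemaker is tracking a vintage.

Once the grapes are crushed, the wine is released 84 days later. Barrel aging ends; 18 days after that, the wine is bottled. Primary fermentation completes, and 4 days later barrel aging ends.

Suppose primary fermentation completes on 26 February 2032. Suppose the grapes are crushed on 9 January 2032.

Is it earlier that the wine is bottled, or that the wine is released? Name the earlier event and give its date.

The wine is bottled — 19 March 2032

Primary fermentation completes: Feb 26, 2032.
Barrel aging ends: Feb 26, 2032 + 4 days = Mar 1, 2032.
The wine is bottled: Mar 1, 2032 + 18 days = Mar 19, 2032.
The grapes are crushed: Jan 9, 2032.
The wine is released: Jan 9, 2032 + 84 days = Apr 2, 2032.
Comparing: the wine is bottled on Mar 19, 2032 vs the wine is released on Apr 2, 2032. Earlier: the wine is bottled.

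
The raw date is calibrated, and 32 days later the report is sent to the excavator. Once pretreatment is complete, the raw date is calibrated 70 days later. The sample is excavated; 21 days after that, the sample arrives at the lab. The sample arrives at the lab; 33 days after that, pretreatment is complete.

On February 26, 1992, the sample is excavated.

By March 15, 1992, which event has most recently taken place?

The sample is excavated

The sample is excavated: Feb 26, 1992.
The sample arrives at the lab: Feb 26, 1992 + 21 days = Mar 18, 1992.
Pretreatment is complete: Mar 18, 1992 + 33 days = Apr 20, 1992.
The raw date is calibrated: Apr 20, 1992 + 70 days = Jun 29, 1992.
The report is sent to the excavator: Jun 29, 1992 + 32 days = Jul 31, 1992.
Mar 15, 1992 falls between when the sample is excavated (Feb 26, 1992) and when the sample arrives at the lab (Mar 18, 1992).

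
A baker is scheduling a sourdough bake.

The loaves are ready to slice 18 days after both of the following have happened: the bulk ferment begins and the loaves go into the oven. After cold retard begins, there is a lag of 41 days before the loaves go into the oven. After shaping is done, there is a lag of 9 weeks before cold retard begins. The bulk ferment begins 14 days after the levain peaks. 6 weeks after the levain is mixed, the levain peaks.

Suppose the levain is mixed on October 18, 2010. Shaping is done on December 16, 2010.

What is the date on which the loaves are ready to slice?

The levain is mixed: Oct 18, 2010.
The levain peaks: Oct 18, 2010 + 6 weeks = Nov 29, 2010.
The bulk ferment begins: Nov 29, 2010 + 14 days = Dec 13, 2010.
Shaping is done: Dec 16, 2010.
Cold retard begins: Dec 16, 2010 + 9 weeks = Feb 17, 2011.
The loaves go into the oven: Feb 17, 2011 + 41 days = Mar 30, 2011.
Both prerequisites met — the bulk ferment begins (Dec 13, 2010), the loaves go into the oven (Mar 30, 2011); the later is Mar 30, 2011.
The loaves are ready to slice: Mar 30, 2011 + 18 days = Apr 17, 2011.

April 17, 2011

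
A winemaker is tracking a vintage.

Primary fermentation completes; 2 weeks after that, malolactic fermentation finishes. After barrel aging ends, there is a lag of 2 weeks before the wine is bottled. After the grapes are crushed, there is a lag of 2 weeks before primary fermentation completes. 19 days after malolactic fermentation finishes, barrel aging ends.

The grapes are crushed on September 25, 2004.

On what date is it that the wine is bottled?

The grapes are crushed: Sep 25, 2004.
Primary fermentation completes: Sep 25, 2004 + 2 weeks = Oct 9, 2004.
Malolactic fermentation finishes: Oct 9, 2004 + 2 weeks = Oct 23, 2004.
Barrel aging ends: Oct 23, 2004 + 19 days = Nov 11, 2004.
The wine is bottled: Nov 11, 2004 + 2 weeks = Nov 25, 2004.

November 25, 2004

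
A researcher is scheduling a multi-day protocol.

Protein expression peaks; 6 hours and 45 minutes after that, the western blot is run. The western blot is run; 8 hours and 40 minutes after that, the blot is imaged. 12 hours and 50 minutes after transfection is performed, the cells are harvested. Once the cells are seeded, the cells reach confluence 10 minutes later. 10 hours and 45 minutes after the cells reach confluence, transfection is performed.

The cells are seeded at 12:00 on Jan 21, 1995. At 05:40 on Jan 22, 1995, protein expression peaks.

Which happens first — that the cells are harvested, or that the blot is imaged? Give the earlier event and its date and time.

The cells are harvested — 11:45 on Jan 22, 1995

The cells are seeded: 12:00 Jan 21, 1995.
The cells reach confluence: 12:00 Jan 21, 1995 + 10m = 12:10 Jan 21, 1995.
Transfection is performed: 12:10 Jan 21, 1995 + 10h45m = 22:55 Jan 21, 1995.
The cells are harvested: 22:55 Jan 21, 1995 + 12h50m = 11:45 Jan 22, 1995.
Protein expression peaks: 05:40 Jan 22, 1995.
The western blot is run: 05:40 Jan 22, 1995 + 6h45m = 12:25 Jan 22, 1995.
The blot is imaged: 12:25 Jan 22, 1995 + 8h40m = 21:05 Jan 22, 1995.
Comparing: the cells are harvested at 11:45 Jan 22, 1995 vs the blot is imaged at 21:05 Jan 22, 1995. Earlier: the cells are harvested.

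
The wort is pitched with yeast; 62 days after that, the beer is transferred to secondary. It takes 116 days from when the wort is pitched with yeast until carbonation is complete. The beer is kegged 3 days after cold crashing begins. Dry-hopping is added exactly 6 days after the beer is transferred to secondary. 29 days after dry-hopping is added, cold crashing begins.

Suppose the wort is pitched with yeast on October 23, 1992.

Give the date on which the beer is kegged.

The wort is pitched with yeast: Oct 23, 1992.
The beer is transferred to secondary: Oct 23, 1992 + 62 days = Dec 24, 1992.
Dry-hopping is added: Dec 24, 1992 + 6 days = Dec 30, 1992.
Cold crashing begins: Dec 30, 1992 + 29 days = Jan 28, 1993.
The beer is kegged: Jan 28, 1993 + 3 days = Jan 31, 1993.

January 31, 1993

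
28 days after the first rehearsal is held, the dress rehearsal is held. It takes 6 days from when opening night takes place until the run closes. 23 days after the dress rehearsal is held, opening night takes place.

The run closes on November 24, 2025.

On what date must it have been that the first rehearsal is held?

September 28, 2025

The run closes: Nov 24, 2025.
Opening night takes place: Nov 24, 2025 − 6 days = Nov 18, 2025.
The dress rehearsal is held: Nov 18, 2025 − 23 days = Oct 26, 2025.
The first rehearsal is held: Oct 26, 2025 − 28 days = Sep 28, 2025.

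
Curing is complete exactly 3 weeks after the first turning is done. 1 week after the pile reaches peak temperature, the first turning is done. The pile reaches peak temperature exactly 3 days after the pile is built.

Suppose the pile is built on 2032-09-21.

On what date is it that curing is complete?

The pile is built: Sep 21, 2032.
The pile reaches peak temperature: Sep 21, 2032 + 3 days = Sep 24, 2032.
The first turning is done: Sep 24, 2032 + 1 week = Oct 1, 2032.
Curing is complete: Oct 1, 2032 + 3 weeks = Oct 22, 2032.

2032-10-22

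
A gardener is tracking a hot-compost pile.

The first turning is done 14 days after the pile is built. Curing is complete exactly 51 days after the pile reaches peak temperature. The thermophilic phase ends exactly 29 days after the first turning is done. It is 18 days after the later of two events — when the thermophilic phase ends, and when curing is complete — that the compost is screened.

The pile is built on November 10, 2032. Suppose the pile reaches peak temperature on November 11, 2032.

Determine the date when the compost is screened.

January 19, 2033

The pile is built: Nov 10, 2032.
The first turning is done: Nov 10, 2032 + 14 days = Nov 24, 2032.
The thermophilic phase ends: Nov 24, 2032 + 29 days = Dec 23, 2032.
The pile reaches peak temperature: Nov 11, 2032.
Curing is complete: Nov 11, 2032 + 51 days = Jan 1, 2033.
Both prerequisites met — the thermophilic phase ends (Dec 23, 2032), curing is complete (Jan 1, 2033); the later is Jan 1, 2033.
The compost is screened: Jan 1, 2033 + 18 days = Jan 19, 2033.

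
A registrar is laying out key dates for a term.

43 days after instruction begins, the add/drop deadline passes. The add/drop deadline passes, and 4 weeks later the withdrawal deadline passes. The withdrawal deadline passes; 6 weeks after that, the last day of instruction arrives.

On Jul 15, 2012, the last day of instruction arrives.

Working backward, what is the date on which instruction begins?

Mar 24, 2012

The last day of instruction arrives: Jul 15, 2012.
The withdrawal deadline passes: Jul 15, 2012 − 6 weeks = Jun 3, 2012.
The add/drop deadline passes: Jun 3, 2012 − 4 weeks = May 6, 2012.
Instruction begins: May 6, 2012 − 43 days = Mar 24, 2012.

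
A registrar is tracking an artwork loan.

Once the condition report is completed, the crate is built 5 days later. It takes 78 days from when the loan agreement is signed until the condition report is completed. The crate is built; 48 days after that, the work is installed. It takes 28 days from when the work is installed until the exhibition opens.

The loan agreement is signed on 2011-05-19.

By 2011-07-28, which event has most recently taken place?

The loan agreement is signed

The loan agreement is signed: May 19, 2011.
The condition report is completed: May 19, 2011 + 78 days = Aug 5, 2011.
The crate is built: Aug 5, 2011 + 5 days = Aug 10, 2011.
The work is installed: Aug 10, 2011 + 48 days = Sep 27, 2011.
The exhibition opens: Sep 27, 2011 + 28 days = Oct 25, 2011.
Jul 28, 2011 falls between when the loan agreement is signed (May 19, 2011) and when the condition report is completed (Aug 5, 2011).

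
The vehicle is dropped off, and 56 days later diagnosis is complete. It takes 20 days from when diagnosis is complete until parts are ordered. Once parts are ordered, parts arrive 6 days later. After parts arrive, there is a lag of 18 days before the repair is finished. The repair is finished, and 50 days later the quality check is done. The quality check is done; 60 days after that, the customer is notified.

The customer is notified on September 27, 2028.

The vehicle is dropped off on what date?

The customer is notified: Sep 27, 2028.
The quality check is done: Sep 27, 2028 − 60 days = Jul 29, 2028.
The repair is finished: Jul 29, 2028 − 50 days = Jun 9, 2028.
Parts arrive: Jun 9, 2028 − 18 days = May 22, 2028.
Parts are ordered: May 22, 2028 − 6 days = May 16, 2028.
Diagnosis is complete: May 16, 2028 − 20 days = Apr 26, 2028.
The vehicle is dropped off: Apr 26, 2028 − 56 days = Mar 1, 2028.

March 1, 2028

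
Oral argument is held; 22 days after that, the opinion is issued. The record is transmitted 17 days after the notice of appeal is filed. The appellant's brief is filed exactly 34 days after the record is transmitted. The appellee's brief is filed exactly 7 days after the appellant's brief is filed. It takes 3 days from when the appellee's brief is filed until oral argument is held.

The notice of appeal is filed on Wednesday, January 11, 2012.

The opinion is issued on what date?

Tuesday, April 3, 2012

The notice of appeal is filed: Jan 11, 2012.
The record is transmitted: Jan 11, 2012 + 17 days = Jan 28, 2012.
The appellant's brief is filed: Jan 28, 2012 + 34 days = Mar 2, 2012.
The appellee's brief is filed: Mar 2, 2012 + 7 days = Mar 9, 2012.
Oral argument is held: Mar 9, 2012 + 3 days = Mar 12, 2012.
The opinion is issued: Mar 12, 2012 + 22 days = Apr 3, 2012.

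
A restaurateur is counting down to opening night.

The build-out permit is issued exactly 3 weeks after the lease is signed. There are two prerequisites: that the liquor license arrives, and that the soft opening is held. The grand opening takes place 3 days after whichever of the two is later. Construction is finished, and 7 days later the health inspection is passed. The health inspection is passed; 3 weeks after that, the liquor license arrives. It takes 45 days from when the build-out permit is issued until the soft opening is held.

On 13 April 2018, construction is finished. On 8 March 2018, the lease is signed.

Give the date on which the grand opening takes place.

Construction is finished: Apr 13, 2018.
The health inspection is passed: Apr 13, 2018 + 7 days = Apr 20, 2018.
The liquor license arrives: Apr 20, 2018 + 3 weeks = May 11, 2018.
The lease is signed: Mar 8, 2018.
The build-out permit is issued: Mar 8, 2018 + 3 weeks = Mar 29, 2018.
The soft opening is held: Mar 29, 2018 + 45 days = May 13, 2018.
Both prerequisites met — the liquor license arrives (May 11, 2018), the soft opening is held (May 13, 2018); the later is May 13, 2018.
The grand opening takes place: May 13, 2018 + 3 days = May 16, 2018.

16 May 2018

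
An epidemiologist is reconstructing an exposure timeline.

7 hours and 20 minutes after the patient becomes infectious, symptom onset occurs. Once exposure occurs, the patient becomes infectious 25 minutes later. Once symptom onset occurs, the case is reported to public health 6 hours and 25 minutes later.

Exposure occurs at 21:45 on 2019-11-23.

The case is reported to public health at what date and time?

Exposure occurs: 21:45 Nov 23, 2019.
The patient becomes infectious: 21:45 Nov 23, 2019 + 25m = 22:10 Nov 23, 2019.
Symptom onset occurs: 22:10 Nov 23, 2019 + 7h20m = 05:30 Nov 24, 2019.
The case is reported to public health: 05:30 Nov 24, 2019 + 6h25m = 11:55 Nov 24, 2019.

11:55 on 2019-11-24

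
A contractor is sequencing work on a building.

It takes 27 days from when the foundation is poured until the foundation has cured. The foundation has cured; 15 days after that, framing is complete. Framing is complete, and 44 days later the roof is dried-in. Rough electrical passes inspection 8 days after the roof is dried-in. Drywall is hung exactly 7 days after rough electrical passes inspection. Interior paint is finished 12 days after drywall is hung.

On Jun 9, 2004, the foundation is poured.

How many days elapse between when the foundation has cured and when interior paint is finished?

86 days

Causal path: the foundation has cured → framing is complete → the roof is dried-in → rough electrical passes inspection → drywall is hung → interior paint is finished.
Total delay along the path: 15 + 44 + 8 + 7 + 12 = 86 days.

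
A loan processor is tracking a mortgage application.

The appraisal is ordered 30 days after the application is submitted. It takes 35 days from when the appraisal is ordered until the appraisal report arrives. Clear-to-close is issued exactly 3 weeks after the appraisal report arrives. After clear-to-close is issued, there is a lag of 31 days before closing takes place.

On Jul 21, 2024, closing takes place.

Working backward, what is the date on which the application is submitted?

Mar 26, 2024

Closing takes place: Jul 21, 2024.
Clear-to-close is issued: Jul 21, 2024 − 31 days = Jun 20, 2024.
The appraisal report arrives: Jun 20, 2024 − 3 weeks = May 30, 2024.
The appraisal is ordered: May 30, 2024 − 35 days = Apr 25, 2024.
The application is submitted: Apr 25, 2024 − 30 days = Mar 26, 2024.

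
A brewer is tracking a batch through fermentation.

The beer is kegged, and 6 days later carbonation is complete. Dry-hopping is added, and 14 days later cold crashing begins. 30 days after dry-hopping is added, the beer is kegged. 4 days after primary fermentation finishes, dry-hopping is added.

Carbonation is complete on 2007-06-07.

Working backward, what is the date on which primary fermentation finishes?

2007-04-28

Carbonation is complete: Jun 7, 2007.
The beer is kegged: Jun 7, 2007 − 6 days = Jun 1, 2007.
Dry-hopping is added: Jun 1, 2007 − 30 days = May 2, 2007.
Primary fermentation finishes: May 2, 2007 − 4 days = Apr 28, 2007.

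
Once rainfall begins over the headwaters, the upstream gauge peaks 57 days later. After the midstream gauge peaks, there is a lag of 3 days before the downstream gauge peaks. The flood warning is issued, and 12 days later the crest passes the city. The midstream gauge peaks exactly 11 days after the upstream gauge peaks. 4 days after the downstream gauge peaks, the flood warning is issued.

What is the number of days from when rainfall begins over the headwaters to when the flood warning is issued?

Causal path: rainfall begins over the headwaters → the upstream gauge peaks → the midstream gauge peaks → the downstream gauge peaks → the flood warning is issued.
Total delay along the path: 57 + 11 + 3 + 4 = 75 days.

75 days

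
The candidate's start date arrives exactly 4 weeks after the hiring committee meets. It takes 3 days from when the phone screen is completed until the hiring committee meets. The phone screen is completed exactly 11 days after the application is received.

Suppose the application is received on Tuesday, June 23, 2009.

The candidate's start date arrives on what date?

Tuesday, August 4, 2009

The application is received: Jun 23, 2009.
The phone screen is completed: Jun 23, 2009 + 11 days = Jul 4, 2009.
The hiring committee meets: Jul 4, 2009 + 3 days = Jul 7, 2009.
The candidate's start date arrives: Jul 7, 2009 + 4 weeks = Aug 4, 2009.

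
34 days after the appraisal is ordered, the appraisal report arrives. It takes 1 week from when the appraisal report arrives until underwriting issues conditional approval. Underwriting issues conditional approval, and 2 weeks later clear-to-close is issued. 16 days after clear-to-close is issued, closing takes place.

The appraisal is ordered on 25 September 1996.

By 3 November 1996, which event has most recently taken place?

The appraisal report arrives

The appraisal is ordered: Sep 25, 1996.
The appraisal report arrives: Sep 25, 1996 + 34 days = Oct 29, 1996.
Underwriting issues conditional approval: Oct 29, 1996 + 1 week = Nov 5, 1996.
Clear-to-close is issued: Nov 5, 1996 + 2 weeks = Nov 19, 1996.
Closing takes place: Nov 19, 1996 + 16 days = Dec 5, 1996.
Nov 3, 1996 falls between when the appraisal report arrives (Oct 29, 1996) and when underwriting issues conditional approval (Nov 5, 1996).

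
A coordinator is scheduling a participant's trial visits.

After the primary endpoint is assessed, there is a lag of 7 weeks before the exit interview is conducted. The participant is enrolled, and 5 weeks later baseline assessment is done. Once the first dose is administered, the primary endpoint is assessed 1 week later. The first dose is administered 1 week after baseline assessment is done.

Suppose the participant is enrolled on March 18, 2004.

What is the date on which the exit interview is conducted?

June 24, 2004

The participant is enrolled: Mar 18, 2004.
Baseline assessment is done: Mar 18, 2004 + 5 weeks = Apr 22, 2004.
The first dose is administered: Apr 22, 2004 + 1 week = Apr 29, 2004.
The primary endpoint is assessed: Apr 29, 2004 + 1 week = May 6, 2004.
The exit interview is conducted: May 6, 2004 + 7 weeks = Jun 24, 2004.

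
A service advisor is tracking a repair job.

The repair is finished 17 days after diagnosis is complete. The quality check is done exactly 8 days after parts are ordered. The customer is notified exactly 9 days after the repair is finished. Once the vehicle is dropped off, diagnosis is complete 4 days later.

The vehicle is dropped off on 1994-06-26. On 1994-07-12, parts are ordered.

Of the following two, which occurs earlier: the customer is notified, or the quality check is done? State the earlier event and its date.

The quality check is done — 1994-07-20

The vehicle is dropped off: Jun 26, 1994.
Diagnosis is complete: Jun 26, 1994 + 4 days = Jun 30, 1994.
The repair is finished: Jun 30, 1994 + 17 days = Jul 17, 1994.
The customer is notified: Jul 17, 1994 + 9 days = Jul 26, 1994.
Parts are ordered: Jul 12, 1994.
The quality check is done: Jul 12, 1994 + 8 days = Jul 20, 1994.
Comparing: the customer is notified on Jul 26, 1994 vs the quality check is done on Jul 20, 1994. Earlier: the quality check is done.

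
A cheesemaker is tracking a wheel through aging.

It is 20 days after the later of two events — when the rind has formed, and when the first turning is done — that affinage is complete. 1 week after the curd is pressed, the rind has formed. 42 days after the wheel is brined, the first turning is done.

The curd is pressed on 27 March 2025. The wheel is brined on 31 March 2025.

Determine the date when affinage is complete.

1 June 2025

The curd is pressed: Mar 27, 2025.
The rind has formed: Mar 27, 2025 + 1 week = Apr 3, 2025.
The wheel is brined: Mar 31, 2025.
The first turning is done: Mar 31, 2025 + 42 days = May 12, 2025.
Both prerequisites met — the rind has formed (Apr 3, 2025), the first turning is done (May 12, 2025); the later is May 12, 2025.
Affinage is complete: May 12, 2025 + 20 days = Jun 1, 2025.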